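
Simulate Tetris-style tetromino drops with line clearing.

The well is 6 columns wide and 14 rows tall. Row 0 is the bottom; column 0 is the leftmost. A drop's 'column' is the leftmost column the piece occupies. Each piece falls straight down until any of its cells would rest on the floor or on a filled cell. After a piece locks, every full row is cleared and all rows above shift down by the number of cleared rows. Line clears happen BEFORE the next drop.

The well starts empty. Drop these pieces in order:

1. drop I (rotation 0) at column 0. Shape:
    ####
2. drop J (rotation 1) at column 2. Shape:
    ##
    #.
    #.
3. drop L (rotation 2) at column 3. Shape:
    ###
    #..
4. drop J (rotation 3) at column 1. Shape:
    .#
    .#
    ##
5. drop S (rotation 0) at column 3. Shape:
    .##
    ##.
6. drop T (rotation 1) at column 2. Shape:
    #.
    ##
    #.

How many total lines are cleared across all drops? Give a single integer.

Answer: 0

Derivation:
Drop 1: I rot0 at col 0 lands with bottom-row=0; cleared 0 line(s) (total 0); column heights now [1 1 1 1 0 0], max=1
Drop 2: J rot1 at col 2 lands with bottom-row=1; cleared 0 line(s) (total 0); column heights now [1 1 4 4 0 0], max=4
Drop 3: L rot2 at col 3 lands with bottom-row=4; cleared 0 line(s) (total 0); column heights now [1 1 4 6 6 6], max=6
Drop 4: J rot3 at col 1 lands with bottom-row=4; cleared 0 line(s) (total 0); column heights now [1 5 7 6 6 6], max=7
Drop 5: S rot0 at col 3 lands with bottom-row=6; cleared 0 line(s) (total 0); column heights now [1 5 7 7 8 8], max=8
Drop 6: T rot1 at col 2 lands with bottom-row=7; cleared 0 line(s) (total 0); column heights now [1 5 10 9 8 8], max=10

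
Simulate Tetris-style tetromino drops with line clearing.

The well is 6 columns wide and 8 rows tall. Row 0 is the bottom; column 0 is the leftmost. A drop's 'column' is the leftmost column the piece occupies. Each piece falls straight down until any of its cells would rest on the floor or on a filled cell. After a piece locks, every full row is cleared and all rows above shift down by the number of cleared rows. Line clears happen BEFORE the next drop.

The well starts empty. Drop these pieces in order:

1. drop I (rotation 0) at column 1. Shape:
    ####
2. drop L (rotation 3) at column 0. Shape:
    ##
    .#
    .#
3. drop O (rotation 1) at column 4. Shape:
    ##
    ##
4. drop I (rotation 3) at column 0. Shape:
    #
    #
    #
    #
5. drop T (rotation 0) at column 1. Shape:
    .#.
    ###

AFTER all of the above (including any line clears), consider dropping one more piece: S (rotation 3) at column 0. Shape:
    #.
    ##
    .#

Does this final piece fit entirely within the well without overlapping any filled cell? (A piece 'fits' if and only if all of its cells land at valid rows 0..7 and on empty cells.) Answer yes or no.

Drop 1: I rot0 at col 1 lands with bottom-row=0; cleared 0 line(s) (total 0); column heights now [0 1 1 1 1 0], max=1
Drop 2: L rot3 at col 0 lands with bottom-row=1; cleared 0 line(s) (total 0); column heights now [4 4 1 1 1 0], max=4
Drop 3: O rot1 at col 4 lands with bottom-row=1; cleared 0 line(s) (total 0); column heights now [4 4 1 1 3 3], max=4
Drop 4: I rot3 at col 0 lands with bottom-row=4; cleared 0 line(s) (total 0); column heights now [8 4 1 1 3 3], max=8
Drop 5: T rot0 at col 1 lands with bottom-row=4; cleared 0 line(s) (total 0); column heights now [8 5 6 5 3 3], max=8
Test piece S rot3 at col 0 (width 2): heights before test = [8 5 6 5 3 3]; fits = False

Answer: no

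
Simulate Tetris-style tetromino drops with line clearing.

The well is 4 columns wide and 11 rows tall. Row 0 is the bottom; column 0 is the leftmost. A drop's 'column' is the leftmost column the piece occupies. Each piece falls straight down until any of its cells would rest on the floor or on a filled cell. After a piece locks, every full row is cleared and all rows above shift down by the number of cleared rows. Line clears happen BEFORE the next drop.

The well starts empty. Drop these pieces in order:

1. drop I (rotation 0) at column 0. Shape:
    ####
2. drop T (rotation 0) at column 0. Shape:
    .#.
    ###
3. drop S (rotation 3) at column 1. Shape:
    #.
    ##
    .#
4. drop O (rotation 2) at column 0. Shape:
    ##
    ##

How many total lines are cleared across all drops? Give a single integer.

Drop 1: I rot0 at col 0 lands with bottom-row=0; cleared 1 line(s) (total 1); column heights now [0 0 0 0], max=0
Drop 2: T rot0 at col 0 lands with bottom-row=0; cleared 0 line(s) (total 1); column heights now [1 2 1 0], max=2
Drop 3: S rot3 at col 1 lands with bottom-row=1; cleared 0 line(s) (total 1); column heights now [1 4 3 0], max=4
Drop 4: O rot2 at col 0 lands with bottom-row=4; cleared 0 line(s) (total 1); column heights now [6 6 3 0], max=6

Answer: 1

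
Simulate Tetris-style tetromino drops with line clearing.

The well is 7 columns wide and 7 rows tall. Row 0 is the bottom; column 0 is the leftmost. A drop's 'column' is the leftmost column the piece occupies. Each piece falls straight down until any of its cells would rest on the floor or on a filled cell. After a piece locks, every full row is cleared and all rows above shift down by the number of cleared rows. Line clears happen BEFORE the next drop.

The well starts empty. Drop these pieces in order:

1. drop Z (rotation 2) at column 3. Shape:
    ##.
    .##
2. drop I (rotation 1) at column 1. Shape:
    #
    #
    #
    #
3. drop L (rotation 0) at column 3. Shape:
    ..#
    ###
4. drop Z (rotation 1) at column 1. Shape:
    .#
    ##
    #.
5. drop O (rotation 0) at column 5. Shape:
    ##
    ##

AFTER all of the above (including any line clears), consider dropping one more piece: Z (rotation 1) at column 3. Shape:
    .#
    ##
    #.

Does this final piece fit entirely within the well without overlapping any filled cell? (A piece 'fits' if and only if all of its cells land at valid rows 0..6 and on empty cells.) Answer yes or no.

Answer: yes

Derivation:
Drop 1: Z rot2 at col 3 lands with bottom-row=0; cleared 0 line(s) (total 0); column heights now [0 0 0 2 2 1 0], max=2
Drop 2: I rot1 at col 1 lands with bottom-row=0; cleared 0 line(s) (total 0); column heights now [0 4 0 2 2 1 0], max=4
Drop 3: L rot0 at col 3 lands with bottom-row=2; cleared 0 line(s) (total 0); column heights now [0 4 0 3 3 4 0], max=4
Drop 4: Z rot1 at col 1 lands with bottom-row=4; cleared 0 line(s) (total 0); column heights now [0 6 7 3 3 4 0], max=7
Drop 5: O rot0 at col 5 lands with bottom-row=4; cleared 0 line(s) (total 0); column heights now [0 6 7 3 3 6 6], max=7
Test piece Z rot1 at col 3 (width 2): heights before test = [0 6 7 3 3 6 6]; fits = True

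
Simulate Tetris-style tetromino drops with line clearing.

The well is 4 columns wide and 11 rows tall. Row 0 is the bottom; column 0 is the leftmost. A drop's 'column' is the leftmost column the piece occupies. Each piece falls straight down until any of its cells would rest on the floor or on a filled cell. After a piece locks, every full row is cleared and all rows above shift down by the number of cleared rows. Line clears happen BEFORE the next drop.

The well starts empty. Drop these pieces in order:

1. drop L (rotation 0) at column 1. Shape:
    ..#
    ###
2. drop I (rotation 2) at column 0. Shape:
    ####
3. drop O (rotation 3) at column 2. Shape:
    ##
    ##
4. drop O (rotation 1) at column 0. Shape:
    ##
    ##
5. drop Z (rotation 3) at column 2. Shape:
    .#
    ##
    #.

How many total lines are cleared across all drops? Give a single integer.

Answer: 2

Derivation:
Drop 1: L rot0 at col 1 lands with bottom-row=0; cleared 0 line(s) (total 0); column heights now [0 1 1 2], max=2
Drop 2: I rot2 at col 0 lands with bottom-row=2; cleared 1 line(s) (total 1); column heights now [0 1 1 2], max=2
Drop 3: O rot3 at col 2 lands with bottom-row=2; cleared 0 line(s) (total 1); column heights now [0 1 4 4], max=4
Drop 4: O rot1 at col 0 lands with bottom-row=1; cleared 1 line(s) (total 2); column heights now [2 2 3 3], max=3
Drop 5: Z rot3 at col 2 lands with bottom-row=3; cleared 0 line(s) (total 2); column heights now [2 2 5 6], max=6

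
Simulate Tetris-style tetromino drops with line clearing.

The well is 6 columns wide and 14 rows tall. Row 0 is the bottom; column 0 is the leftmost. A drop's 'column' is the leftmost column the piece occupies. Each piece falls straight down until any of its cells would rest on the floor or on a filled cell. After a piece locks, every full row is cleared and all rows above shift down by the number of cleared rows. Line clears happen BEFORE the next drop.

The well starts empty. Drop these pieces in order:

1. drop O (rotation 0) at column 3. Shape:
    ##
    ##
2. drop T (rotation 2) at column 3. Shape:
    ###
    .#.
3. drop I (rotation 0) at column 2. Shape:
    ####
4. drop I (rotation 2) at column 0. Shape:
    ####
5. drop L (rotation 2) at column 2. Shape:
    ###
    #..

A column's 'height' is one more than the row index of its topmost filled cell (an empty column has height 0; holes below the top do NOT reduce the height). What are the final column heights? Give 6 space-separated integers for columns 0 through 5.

Drop 1: O rot0 at col 3 lands with bottom-row=0; cleared 0 line(s) (total 0); column heights now [0 0 0 2 2 0], max=2
Drop 2: T rot2 at col 3 lands with bottom-row=2; cleared 0 line(s) (total 0); column heights now [0 0 0 4 4 4], max=4
Drop 3: I rot0 at col 2 lands with bottom-row=4; cleared 0 line(s) (total 0); column heights now [0 0 5 5 5 5], max=5
Drop 4: I rot2 at col 0 lands with bottom-row=5; cleared 0 line(s) (total 0); column heights now [6 6 6 6 5 5], max=6
Drop 5: L rot2 at col 2 lands with bottom-row=6; cleared 0 line(s) (total 0); column heights now [6 6 8 8 8 5], max=8

Answer: 6 6 8 8 8 5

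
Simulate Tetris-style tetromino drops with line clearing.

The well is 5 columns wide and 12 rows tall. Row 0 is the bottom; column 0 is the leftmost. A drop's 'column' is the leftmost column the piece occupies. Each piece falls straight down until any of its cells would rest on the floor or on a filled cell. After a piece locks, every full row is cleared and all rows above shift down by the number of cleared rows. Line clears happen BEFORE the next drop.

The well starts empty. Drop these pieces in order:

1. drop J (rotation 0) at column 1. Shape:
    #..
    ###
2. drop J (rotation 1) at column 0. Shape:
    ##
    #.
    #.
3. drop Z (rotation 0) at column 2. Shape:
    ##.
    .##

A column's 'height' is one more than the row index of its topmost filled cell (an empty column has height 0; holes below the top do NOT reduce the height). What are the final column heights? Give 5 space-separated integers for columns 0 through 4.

Answer: 3 3 3 3 2

Derivation:
Drop 1: J rot0 at col 1 lands with bottom-row=0; cleared 0 line(s) (total 0); column heights now [0 2 1 1 0], max=2
Drop 2: J rot1 at col 0 lands with bottom-row=0; cleared 0 line(s) (total 0); column heights now [3 3 1 1 0], max=3
Drop 3: Z rot0 at col 2 lands with bottom-row=1; cleared 0 line(s) (total 0); column heights now [3 3 3 3 2], max=3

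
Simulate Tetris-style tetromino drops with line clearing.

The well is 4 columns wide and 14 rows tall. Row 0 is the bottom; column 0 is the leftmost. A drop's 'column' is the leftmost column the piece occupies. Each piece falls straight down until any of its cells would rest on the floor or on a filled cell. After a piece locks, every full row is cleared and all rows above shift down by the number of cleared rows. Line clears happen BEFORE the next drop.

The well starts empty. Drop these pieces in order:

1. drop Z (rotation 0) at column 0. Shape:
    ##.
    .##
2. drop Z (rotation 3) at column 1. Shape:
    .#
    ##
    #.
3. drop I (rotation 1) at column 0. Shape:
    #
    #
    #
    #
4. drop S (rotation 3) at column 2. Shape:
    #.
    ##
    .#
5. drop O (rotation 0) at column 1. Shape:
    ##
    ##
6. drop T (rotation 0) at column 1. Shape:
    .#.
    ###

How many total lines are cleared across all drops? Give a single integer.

Answer: 0

Derivation:
Drop 1: Z rot0 at col 0 lands with bottom-row=0; cleared 0 line(s) (total 0); column heights now [2 2 1 0], max=2
Drop 2: Z rot3 at col 1 lands with bottom-row=2; cleared 0 line(s) (total 0); column heights now [2 4 5 0], max=5
Drop 3: I rot1 at col 0 lands with bottom-row=2; cleared 0 line(s) (total 0); column heights now [6 4 5 0], max=6
Drop 4: S rot3 at col 2 lands with bottom-row=4; cleared 0 line(s) (total 0); column heights now [6 4 7 6], max=7
Drop 5: O rot0 at col 1 lands with bottom-row=7; cleared 0 line(s) (total 0); column heights now [6 9 9 6], max=9
Drop 6: T rot0 at col 1 lands with bottom-row=9; cleared 0 line(s) (total 0); column heights now [6 10 11 10], max=11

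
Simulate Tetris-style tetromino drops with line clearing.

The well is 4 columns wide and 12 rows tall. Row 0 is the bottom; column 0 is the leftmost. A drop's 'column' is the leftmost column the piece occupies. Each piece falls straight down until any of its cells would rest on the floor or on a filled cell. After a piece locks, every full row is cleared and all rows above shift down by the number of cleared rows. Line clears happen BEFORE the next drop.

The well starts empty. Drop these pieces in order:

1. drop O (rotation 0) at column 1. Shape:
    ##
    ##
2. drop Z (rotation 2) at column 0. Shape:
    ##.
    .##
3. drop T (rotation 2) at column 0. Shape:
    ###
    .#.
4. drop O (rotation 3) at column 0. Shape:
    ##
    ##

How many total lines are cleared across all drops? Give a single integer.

Drop 1: O rot0 at col 1 lands with bottom-row=0; cleared 0 line(s) (total 0); column heights now [0 2 2 0], max=2
Drop 2: Z rot2 at col 0 lands with bottom-row=2; cleared 0 line(s) (total 0); column heights now [4 4 3 0], max=4
Drop 3: T rot2 at col 0 lands with bottom-row=4; cleared 0 line(s) (total 0); column heights now [6 6 6 0], max=6
Drop 4: O rot3 at col 0 lands with bottom-row=6; cleared 0 line(s) (total 0); column heights now [8 8 6 0], max=8

Answer: 0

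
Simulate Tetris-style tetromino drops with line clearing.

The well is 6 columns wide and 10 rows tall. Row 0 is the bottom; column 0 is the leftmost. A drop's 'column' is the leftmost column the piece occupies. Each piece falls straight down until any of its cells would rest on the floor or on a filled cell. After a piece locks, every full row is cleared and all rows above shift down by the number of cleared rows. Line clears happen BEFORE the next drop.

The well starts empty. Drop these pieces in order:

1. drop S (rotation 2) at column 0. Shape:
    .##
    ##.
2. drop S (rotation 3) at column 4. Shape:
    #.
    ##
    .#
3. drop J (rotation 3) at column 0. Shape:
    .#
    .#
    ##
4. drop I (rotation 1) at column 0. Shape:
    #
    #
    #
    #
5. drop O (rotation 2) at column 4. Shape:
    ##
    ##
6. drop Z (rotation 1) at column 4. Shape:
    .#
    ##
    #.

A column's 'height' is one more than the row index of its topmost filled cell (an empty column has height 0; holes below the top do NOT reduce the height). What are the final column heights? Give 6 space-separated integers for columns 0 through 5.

Drop 1: S rot2 at col 0 lands with bottom-row=0; cleared 0 line(s) (total 0); column heights now [1 2 2 0 0 0], max=2
Drop 2: S rot3 at col 4 lands with bottom-row=0; cleared 0 line(s) (total 0); column heights now [1 2 2 0 3 2], max=3
Drop 3: J rot3 at col 0 lands with bottom-row=2; cleared 0 line(s) (total 0); column heights now [3 5 2 0 3 2], max=5
Drop 4: I rot1 at col 0 lands with bottom-row=3; cleared 0 line(s) (total 0); column heights now [7 5 2 0 3 2], max=7
Drop 5: O rot2 at col 4 lands with bottom-row=3; cleared 0 line(s) (total 0); column heights now [7 5 2 0 5 5], max=7
Drop 6: Z rot1 at col 4 lands with bottom-row=5; cleared 0 line(s) (total 0); column heights now [7 5 2 0 7 8], max=8

Answer: 7 5 2 0 7 8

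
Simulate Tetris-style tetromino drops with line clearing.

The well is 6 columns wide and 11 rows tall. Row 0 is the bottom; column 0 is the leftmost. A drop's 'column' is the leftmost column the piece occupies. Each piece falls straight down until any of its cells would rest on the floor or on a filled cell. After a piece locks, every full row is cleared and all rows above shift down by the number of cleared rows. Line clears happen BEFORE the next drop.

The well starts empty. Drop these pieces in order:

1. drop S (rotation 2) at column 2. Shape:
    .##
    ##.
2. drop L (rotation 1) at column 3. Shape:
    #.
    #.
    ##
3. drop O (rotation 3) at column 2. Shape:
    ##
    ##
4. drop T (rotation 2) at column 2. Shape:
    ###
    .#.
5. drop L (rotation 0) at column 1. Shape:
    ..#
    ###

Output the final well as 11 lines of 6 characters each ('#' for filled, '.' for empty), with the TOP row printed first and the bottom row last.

Drop 1: S rot2 at col 2 lands with bottom-row=0; cleared 0 line(s) (total 0); column heights now [0 0 1 2 2 0], max=2
Drop 2: L rot1 at col 3 lands with bottom-row=2; cleared 0 line(s) (total 0); column heights now [0 0 1 5 3 0], max=5
Drop 3: O rot3 at col 2 lands with bottom-row=5; cleared 0 line(s) (total 0); column heights now [0 0 7 7 3 0], max=7
Drop 4: T rot2 at col 2 lands with bottom-row=7; cleared 0 line(s) (total 0); column heights now [0 0 9 9 9 0], max=9
Drop 5: L rot0 at col 1 lands with bottom-row=9; cleared 0 line(s) (total 0); column heights now [0 10 10 11 9 0], max=11

Answer: ...#..
.###..
..###.
...#..
..##..
..##..
...#..
...#..
...##.
...##.
..##..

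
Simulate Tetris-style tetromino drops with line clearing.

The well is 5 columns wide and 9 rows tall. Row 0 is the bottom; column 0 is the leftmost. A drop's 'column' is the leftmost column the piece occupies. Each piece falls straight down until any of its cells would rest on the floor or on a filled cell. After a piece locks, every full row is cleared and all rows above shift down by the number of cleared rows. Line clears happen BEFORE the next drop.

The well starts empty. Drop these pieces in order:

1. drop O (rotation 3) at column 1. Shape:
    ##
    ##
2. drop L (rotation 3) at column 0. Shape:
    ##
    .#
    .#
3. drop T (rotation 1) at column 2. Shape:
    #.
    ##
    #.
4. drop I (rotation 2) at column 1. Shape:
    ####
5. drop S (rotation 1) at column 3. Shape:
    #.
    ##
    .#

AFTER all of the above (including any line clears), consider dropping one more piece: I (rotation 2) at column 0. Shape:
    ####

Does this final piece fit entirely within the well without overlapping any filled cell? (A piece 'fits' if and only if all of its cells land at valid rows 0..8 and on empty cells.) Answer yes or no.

Answer: no

Derivation:
Drop 1: O rot3 at col 1 lands with bottom-row=0; cleared 0 line(s) (total 0); column heights now [0 2 2 0 0], max=2
Drop 2: L rot3 at col 0 lands with bottom-row=2; cleared 0 line(s) (total 0); column heights now [5 5 2 0 0], max=5
Drop 3: T rot1 at col 2 lands with bottom-row=2; cleared 0 line(s) (total 0); column heights now [5 5 5 4 0], max=5
Drop 4: I rot2 at col 1 lands with bottom-row=5; cleared 0 line(s) (total 0); column heights now [5 6 6 6 6], max=6
Drop 5: S rot1 at col 3 lands with bottom-row=6; cleared 0 line(s) (total 0); column heights now [5 6 6 9 8], max=9
Test piece I rot2 at col 0 (width 4): heights before test = [5 6 6 9 8]; fits = False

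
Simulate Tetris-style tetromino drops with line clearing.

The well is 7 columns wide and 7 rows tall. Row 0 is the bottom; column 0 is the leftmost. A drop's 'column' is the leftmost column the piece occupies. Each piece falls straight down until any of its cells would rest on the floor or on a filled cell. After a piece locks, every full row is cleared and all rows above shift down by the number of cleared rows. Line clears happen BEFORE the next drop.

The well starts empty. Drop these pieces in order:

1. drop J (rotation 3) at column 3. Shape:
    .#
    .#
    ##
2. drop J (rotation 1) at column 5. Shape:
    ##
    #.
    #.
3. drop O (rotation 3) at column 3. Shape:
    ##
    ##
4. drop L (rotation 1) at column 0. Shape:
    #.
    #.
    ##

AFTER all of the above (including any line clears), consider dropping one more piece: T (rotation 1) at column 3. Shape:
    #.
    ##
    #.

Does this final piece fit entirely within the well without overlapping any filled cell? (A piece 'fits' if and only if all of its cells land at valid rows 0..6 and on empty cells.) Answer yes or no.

Drop 1: J rot3 at col 3 lands with bottom-row=0; cleared 0 line(s) (total 0); column heights now [0 0 0 1 3 0 0], max=3
Drop 2: J rot1 at col 5 lands with bottom-row=0; cleared 0 line(s) (total 0); column heights now [0 0 0 1 3 3 3], max=3
Drop 3: O rot3 at col 3 lands with bottom-row=3; cleared 0 line(s) (total 0); column heights now [0 0 0 5 5 3 3], max=5
Drop 4: L rot1 at col 0 lands with bottom-row=0; cleared 0 line(s) (total 0); column heights now [3 1 0 5 5 3 3], max=5
Test piece T rot1 at col 3 (width 2): heights before test = [3 1 0 5 5 3 3]; fits = False

Answer: no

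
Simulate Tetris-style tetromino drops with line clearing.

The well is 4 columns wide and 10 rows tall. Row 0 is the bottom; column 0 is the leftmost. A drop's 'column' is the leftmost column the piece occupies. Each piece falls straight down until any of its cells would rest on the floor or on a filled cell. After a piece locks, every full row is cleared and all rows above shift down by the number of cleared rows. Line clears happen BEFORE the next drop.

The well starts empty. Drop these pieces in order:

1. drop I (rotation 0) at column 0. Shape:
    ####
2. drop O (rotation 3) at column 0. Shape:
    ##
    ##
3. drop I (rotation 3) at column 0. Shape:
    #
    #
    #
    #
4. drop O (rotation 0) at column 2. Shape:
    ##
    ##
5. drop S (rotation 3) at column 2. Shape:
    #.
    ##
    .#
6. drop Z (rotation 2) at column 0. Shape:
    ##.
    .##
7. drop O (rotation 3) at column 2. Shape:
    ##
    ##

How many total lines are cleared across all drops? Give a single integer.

Answer: 4

Derivation:
Drop 1: I rot0 at col 0 lands with bottom-row=0; cleared 1 line(s) (total 1); column heights now [0 0 0 0], max=0
Drop 2: O rot3 at col 0 lands with bottom-row=0; cleared 0 line(s) (total 1); column heights now [2 2 0 0], max=2
Drop 3: I rot3 at col 0 lands with bottom-row=2; cleared 0 line(s) (total 1); column heights now [6 2 0 0], max=6
Drop 4: O rot0 at col 2 lands with bottom-row=0; cleared 2 line(s) (total 3); column heights now [4 0 0 0], max=4
Drop 5: S rot3 at col 2 lands with bottom-row=0; cleared 0 line(s) (total 3); column heights now [4 0 3 2], max=4
Drop 6: Z rot2 at col 0 lands with bottom-row=3; cleared 0 line(s) (total 3); column heights now [5 5 4 2], max=5
Drop 7: O rot3 at col 2 lands with bottom-row=4; cleared 1 line(s) (total 4); column heights now [4 4 5 5], max=5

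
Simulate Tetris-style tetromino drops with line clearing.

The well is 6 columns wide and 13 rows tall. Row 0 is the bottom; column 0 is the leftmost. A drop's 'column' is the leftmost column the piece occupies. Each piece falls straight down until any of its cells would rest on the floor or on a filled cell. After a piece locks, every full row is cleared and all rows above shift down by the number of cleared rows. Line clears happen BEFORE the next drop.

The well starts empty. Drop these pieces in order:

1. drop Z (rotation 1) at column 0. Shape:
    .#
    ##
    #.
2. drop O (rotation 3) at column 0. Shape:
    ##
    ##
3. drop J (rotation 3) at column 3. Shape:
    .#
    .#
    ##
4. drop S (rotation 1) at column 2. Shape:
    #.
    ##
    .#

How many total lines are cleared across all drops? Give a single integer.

Answer: 0

Derivation:
Drop 1: Z rot1 at col 0 lands with bottom-row=0; cleared 0 line(s) (total 0); column heights now [2 3 0 0 0 0], max=3
Drop 2: O rot3 at col 0 lands with bottom-row=3; cleared 0 line(s) (total 0); column heights now [5 5 0 0 0 0], max=5
Drop 3: J rot3 at col 3 lands with bottom-row=0; cleared 0 line(s) (total 0); column heights now [5 5 0 1 3 0], max=5
Drop 4: S rot1 at col 2 lands with bottom-row=1; cleared 0 line(s) (total 0); column heights now [5 5 4 3 3 0], max=5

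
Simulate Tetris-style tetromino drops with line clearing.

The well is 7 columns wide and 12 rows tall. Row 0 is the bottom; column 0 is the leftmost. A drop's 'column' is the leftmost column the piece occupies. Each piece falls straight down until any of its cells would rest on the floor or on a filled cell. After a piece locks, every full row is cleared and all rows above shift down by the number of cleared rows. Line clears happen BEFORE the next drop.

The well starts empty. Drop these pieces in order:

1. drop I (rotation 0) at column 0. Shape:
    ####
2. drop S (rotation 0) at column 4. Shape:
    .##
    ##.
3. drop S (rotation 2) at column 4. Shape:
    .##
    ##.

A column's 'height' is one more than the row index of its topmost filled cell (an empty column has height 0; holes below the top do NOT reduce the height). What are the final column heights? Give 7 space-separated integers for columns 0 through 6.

Answer: 1 1 1 1 3 4 4

Derivation:
Drop 1: I rot0 at col 0 lands with bottom-row=0; cleared 0 line(s) (total 0); column heights now [1 1 1 1 0 0 0], max=1
Drop 2: S rot0 at col 4 lands with bottom-row=0; cleared 0 line(s) (total 0); column heights now [1 1 1 1 1 2 2], max=2
Drop 3: S rot2 at col 4 lands with bottom-row=2; cleared 0 line(s) (total 0); column heights now [1 1 1 1 3 4 4], max=4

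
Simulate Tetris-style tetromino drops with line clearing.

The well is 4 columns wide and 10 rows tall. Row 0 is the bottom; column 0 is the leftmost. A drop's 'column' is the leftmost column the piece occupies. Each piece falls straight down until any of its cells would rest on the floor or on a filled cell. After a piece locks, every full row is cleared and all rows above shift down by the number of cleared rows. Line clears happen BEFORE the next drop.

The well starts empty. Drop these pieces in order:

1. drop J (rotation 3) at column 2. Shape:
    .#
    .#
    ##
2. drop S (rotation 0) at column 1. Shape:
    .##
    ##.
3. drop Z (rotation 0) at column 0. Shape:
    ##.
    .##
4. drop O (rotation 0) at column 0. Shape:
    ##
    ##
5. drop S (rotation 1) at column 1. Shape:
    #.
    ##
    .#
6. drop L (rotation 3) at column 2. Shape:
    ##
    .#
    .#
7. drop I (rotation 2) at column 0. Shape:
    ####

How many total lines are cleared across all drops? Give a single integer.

Answer: 2

Derivation:
Drop 1: J rot3 at col 2 lands with bottom-row=0; cleared 0 line(s) (total 0); column heights now [0 0 1 3], max=3
Drop 2: S rot0 at col 1 lands with bottom-row=2; cleared 0 line(s) (total 0); column heights now [0 3 4 4], max=4
Drop 3: Z rot0 at col 0 lands with bottom-row=4; cleared 0 line(s) (total 0); column heights now [6 6 5 4], max=6
Drop 4: O rot0 at col 0 lands with bottom-row=6; cleared 0 line(s) (total 0); column heights now [8 8 5 4], max=8
Drop 5: S rot1 at col 1 lands with bottom-row=7; cleared 0 line(s) (total 0); column heights now [8 10 9 4], max=10
Drop 6: L rot3 at col 2 lands with bottom-row=7; cleared 1 line(s) (total 1); column heights now [7 9 9 9], max=9
Drop 7: I rot2 at col 0 lands with bottom-row=9; cleared 1 line(s) (total 2); column heights now [7 9 9 9], max=9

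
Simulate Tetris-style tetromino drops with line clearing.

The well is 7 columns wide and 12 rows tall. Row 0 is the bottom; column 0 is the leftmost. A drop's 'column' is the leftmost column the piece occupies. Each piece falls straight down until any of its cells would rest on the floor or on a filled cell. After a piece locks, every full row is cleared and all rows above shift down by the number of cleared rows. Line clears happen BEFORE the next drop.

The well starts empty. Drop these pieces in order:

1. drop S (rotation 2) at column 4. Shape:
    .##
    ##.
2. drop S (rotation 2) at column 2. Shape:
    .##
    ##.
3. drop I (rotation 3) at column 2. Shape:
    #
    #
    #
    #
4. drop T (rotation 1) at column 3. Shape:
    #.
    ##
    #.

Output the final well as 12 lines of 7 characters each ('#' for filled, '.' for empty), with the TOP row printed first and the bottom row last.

Drop 1: S rot2 at col 4 lands with bottom-row=0; cleared 0 line(s) (total 0); column heights now [0 0 0 0 1 2 2], max=2
Drop 2: S rot2 at col 2 lands with bottom-row=0; cleared 0 line(s) (total 0); column heights now [0 0 1 2 2 2 2], max=2
Drop 3: I rot3 at col 2 lands with bottom-row=1; cleared 0 line(s) (total 0); column heights now [0 0 5 2 2 2 2], max=5
Drop 4: T rot1 at col 3 lands with bottom-row=2; cleared 0 line(s) (total 0); column heights now [0 0 5 5 4 2 2], max=5

Answer: .......
.......
.......
.......
.......
.......
.......
..##...
..###..
..##...
..#####
..####.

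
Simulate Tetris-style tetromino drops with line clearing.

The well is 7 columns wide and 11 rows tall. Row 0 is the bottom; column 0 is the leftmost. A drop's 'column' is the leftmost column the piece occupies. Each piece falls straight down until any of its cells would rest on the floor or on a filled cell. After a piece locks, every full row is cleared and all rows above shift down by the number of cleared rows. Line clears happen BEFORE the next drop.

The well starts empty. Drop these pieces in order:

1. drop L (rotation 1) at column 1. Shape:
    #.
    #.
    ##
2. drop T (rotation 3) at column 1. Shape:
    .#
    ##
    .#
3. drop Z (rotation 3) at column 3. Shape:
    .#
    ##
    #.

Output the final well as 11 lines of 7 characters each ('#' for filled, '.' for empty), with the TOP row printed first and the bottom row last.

Drop 1: L rot1 at col 1 lands with bottom-row=0; cleared 0 line(s) (total 0); column heights now [0 3 1 0 0 0 0], max=3
Drop 2: T rot3 at col 1 lands with bottom-row=2; cleared 0 line(s) (total 0); column heights now [0 4 5 0 0 0 0], max=5
Drop 3: Z rot3 at col 3 lands with bottom-row=0; cleared 0 line(s) (total 0); column heights now [0 4 5 2 3 0 0], max=5

Answer: .......
.......
.......
.......
.......
.......
..#....
.##....
.##.#..
.#.##..
.###...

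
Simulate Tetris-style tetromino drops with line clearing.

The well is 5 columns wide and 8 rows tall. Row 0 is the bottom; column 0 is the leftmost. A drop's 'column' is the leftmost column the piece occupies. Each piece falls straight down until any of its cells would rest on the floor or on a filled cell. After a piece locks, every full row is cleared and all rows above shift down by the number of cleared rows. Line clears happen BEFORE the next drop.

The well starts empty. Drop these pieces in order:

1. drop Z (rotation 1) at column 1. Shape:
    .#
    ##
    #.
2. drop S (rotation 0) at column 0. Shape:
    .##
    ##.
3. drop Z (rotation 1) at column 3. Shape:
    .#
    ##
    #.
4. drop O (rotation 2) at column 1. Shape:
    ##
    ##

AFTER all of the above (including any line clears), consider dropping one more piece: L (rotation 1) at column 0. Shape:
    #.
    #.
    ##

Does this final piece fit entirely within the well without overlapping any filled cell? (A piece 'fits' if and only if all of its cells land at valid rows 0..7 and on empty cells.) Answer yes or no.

Drop 1: Z rot1 at col 1 lands with bottom-row=0; cleared 0 line(s) (total 0); column heights now [0 2 3 0 0], max=3
Drop 2: S rot0 at col 0 lands with bottom-row=2; cleared 0 line(s) (total 0); column heights now [3 4 4 0 0], max=4
Drop 3: Z rot1 at col 3 lands with bottom-row=0; cleared 0 line(s) (total 0); column heights now [3 4 4 2 3], max=4
Drop 4: O rot2 at col 1 lands with bottom-row=4; cleared 0 line(s) (total 0); column heights now [3 6 6 2 3], max=6
Test piece L rot1 at col 0 (width 2): heights before test = [3 6 6 2 3]; fits = False

Answer: no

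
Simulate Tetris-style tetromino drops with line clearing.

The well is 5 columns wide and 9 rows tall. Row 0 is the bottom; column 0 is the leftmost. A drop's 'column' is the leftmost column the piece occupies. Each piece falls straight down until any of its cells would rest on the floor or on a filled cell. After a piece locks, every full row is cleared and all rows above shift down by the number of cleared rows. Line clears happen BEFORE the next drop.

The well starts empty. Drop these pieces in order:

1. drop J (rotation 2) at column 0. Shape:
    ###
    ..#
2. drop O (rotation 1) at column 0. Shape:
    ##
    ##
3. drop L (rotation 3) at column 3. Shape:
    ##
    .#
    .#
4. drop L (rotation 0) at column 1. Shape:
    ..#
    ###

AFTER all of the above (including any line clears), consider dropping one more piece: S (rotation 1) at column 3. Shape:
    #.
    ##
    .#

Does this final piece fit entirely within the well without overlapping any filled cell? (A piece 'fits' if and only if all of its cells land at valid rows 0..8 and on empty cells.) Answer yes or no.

Drop 1: J rot2 at col 0 lands with bottom-row=0; cleared 0 line(s) (total 0); column heights now [2 2 2 0 0], max=2
Drop 2: O rot1 at col 0 lands with bottom-row=2; cleared 0 line(s) (total 0); column heights now [4 4 2 0 0], max=4
Drop 3: L rot3 at col 3 lands with bottom-row=0; cleared 0 line(s) (total 0); column heights now [4 4 2 3 3], max=4
Drop 4: L rot0 at col 1 lands with bottom-row=4; cleared 0 line(s) (total 0); column heights now [4 5 5 6 3], max=6
Test piece S rot1 at col 3 (width 2): heights before test = [4 5 5 6 3]; fits = True

Answer: yes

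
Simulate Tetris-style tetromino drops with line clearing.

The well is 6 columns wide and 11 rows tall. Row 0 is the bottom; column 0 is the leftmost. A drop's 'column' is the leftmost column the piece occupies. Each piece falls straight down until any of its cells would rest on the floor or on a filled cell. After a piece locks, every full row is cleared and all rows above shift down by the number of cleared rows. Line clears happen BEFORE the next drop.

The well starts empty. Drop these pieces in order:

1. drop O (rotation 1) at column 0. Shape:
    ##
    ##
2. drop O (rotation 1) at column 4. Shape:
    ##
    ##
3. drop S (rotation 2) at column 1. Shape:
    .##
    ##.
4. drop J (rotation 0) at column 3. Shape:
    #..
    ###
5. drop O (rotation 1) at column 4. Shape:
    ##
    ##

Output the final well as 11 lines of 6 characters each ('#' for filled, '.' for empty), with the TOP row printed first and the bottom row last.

Drop 1: O rot1 at col 0 lands with bottom-row=0; cleared 0 line(s) (total 0); column heights now [2 2 0 0 0 0], max=2
Drop 2: O rot1 at col 4 lands with bottom-row=0; cleared 0 line(s) (total 0); column heights now [2 2 0 0 2 2], max=2
Drop 3: S rot2 at col 1 lands with bottom-row=2; cleared 0 line(s) (total 0); column heights now [2 3 4 4 2 2], max=4
Drop 4: J rot0 at col 3 lands with bottom-row=4; cleared 0 line(s) (total 0); column heights now [2 3 4 6 5 5], max=6
Drop 5: O rot1 at col 4 lands with bottom-row=5; cleared 0 line(s) (total 0); column heights now [2 3 4 6 7 7], max=7

Answer: ......
......
......
......
....##
...###
...###
..##..
.##...
##..##
##..##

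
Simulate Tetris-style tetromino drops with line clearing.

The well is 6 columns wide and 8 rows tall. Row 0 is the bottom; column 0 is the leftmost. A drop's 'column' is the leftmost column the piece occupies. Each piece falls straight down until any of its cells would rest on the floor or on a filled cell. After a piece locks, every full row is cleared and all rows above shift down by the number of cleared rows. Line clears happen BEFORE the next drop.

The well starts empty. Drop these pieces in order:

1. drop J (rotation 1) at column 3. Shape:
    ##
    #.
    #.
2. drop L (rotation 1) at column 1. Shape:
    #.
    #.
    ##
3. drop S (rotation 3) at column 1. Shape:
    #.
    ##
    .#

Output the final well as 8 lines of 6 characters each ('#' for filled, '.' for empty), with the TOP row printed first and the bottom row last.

Drop 1: J rot1 at col 3 lands with bottom-row=0; cleared 0 line(s) (total 0); column heights now [0 0 0 3 3 0], max=3
Drop 2: L rot1 at col 1 lands with bottom-row=0; cleared 0 line(s) (total 0); column heights now [0 3 1 3 3 0], max=3
Drop 3: S rot3 at col 1 lands with bottom-row=2; cleared 0 line(s) (total 0); column heights now [0 5 4 3 3 0], max=5

Answer: ......
......
......
.#....
.##...
.####.
.#.#..
.###..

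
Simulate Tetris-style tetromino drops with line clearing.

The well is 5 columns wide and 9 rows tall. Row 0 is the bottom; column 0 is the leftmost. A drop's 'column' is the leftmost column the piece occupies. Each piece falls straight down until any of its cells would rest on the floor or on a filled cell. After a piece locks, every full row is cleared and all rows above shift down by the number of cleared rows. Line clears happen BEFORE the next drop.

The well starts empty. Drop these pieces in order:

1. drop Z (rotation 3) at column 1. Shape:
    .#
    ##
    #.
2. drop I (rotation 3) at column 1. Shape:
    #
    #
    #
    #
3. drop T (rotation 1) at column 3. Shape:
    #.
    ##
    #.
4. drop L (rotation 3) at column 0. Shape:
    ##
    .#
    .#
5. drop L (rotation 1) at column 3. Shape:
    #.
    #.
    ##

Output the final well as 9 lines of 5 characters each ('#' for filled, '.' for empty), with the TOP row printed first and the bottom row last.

Answer: ##...
.#...
.#...
.#.#.
.#.#.
.#.##
.###.
.####
.#.#.

Derivation:
Drop 1: Z rot3 at col 1 lands with bottom-row=0; cleared 0 line(s) (total 0); column heights now [0 2 3 0 0], max=3
Drop 2: I rot3 at col 1 lands with bottom-row=2; cleared 0 line(s) (total 0); column heights now [0 6 3 0 0], max=6
Drop 3: T rot1 at col 3 lands with bottom-row=0; cleared 0 line(s) (total 0); column heights now [0 6 3 3 2], max=6
Drop 4: L rot3 at col 0 lands with bottom-row=6; cleared 0 line(s) (total 0); column heights now [9 9 3 3 2], max=9
Drop 5: L rot1 at col 3 lands with bottom-row=3; cleared 0 line(s) (total 0); column heights now [9 9 3 6 4], max=9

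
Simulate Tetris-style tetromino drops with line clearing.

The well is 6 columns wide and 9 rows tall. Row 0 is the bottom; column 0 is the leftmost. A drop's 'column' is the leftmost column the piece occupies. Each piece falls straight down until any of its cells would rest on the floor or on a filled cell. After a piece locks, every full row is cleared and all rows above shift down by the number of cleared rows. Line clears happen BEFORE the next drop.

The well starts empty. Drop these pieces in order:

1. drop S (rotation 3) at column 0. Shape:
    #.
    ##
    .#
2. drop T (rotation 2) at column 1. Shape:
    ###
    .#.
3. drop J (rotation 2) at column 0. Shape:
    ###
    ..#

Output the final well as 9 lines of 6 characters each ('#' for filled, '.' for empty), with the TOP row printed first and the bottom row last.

Answer: ......
......
......
......
###...
..#...
####..
###...
.#....

Derivation:
Drop 1: S rot3 at col 0 lands with bottom-row=0; cleared 0 line(s) (total 0); column heights now [3 2 0 0 0 0], max=3
Drop 2: T rot2 at col 1 lands with bottom-row=1; cleared 0 line(s) (total 0); column heights now [3 3 3 3 0 0], max=3
Drop 3: J rot2 at col 0 lands with bottom-row=3; cleared 0 line(s) (total 0); column heights now [5 5 5 3 0 0], max=5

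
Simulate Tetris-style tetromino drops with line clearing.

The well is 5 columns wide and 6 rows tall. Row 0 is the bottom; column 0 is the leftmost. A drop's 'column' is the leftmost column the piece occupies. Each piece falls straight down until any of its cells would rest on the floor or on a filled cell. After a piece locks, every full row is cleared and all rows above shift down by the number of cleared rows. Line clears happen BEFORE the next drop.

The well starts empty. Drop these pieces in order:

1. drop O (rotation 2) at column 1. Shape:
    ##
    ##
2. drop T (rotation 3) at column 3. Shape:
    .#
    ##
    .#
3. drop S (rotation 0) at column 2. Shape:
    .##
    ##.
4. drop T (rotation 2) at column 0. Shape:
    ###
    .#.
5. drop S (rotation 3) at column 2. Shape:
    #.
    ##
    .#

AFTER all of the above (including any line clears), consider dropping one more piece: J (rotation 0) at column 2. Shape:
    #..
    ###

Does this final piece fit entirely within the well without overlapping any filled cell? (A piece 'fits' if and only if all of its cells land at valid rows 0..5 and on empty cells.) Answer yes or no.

Drop 1: O rot2 at col 1 lands with bottom-row=0; cleared 0 line(s) (total 0); column heights now [0 2 2 0 0], max=2
Drop 2: T rot3 at col 3 lands with bottom-row=0; cleared 0 line(s) (total 0); column heights now [0 2 2 2 3], max=3
Drop 3: S rot0 at col 2 lands with bottom-row=2; cleared 0 line(s) (total 0); column heights now [0 2 3 4 4], max=4
Drop 4: T rot2 at col 0 lands with bottom-row=2; cleared 1 line(s) (total 1); column heights now [0 3 3 3 3], max=3
Drop 5: S rot3 at col 2 lands with bottom-row=3; cleared 0 line(s) (total 1); column heights now [0 3 6 5 3], max=6
Test piece J rot0 at col 2 (width 3): heights before test = [0 3 6 5 3]; fits = False

Answer: no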